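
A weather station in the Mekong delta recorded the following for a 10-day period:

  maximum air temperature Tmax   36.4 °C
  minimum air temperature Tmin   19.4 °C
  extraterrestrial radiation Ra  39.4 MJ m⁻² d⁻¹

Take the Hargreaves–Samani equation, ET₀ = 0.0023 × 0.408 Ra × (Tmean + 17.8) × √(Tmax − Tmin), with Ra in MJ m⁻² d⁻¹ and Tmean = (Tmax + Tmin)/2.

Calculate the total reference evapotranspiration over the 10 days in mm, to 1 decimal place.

Tmean = (36.4 + 19.4)/2 = 27.90 °C
0.408 Ra = 0.408 × 39.4 = 16.0752 mm/d equivalent
ET₀ = 0.0023 × 16.0752 × (27.90 + 17.8) × √17.0 = 0.0023 × 16.0752 × 45.70 × 4.1231 = 6.9667 mm/d
Over 10 days: 6.9667 × 10 = 69.667 mm

69.7 mm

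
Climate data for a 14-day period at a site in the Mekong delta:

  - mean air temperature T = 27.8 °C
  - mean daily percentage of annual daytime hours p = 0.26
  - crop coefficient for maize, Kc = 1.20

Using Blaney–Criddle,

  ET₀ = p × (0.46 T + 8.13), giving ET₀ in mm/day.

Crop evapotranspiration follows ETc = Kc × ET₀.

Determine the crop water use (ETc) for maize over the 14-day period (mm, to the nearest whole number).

ET₀ = 0.26 × (0.46 × 27.8 + 8.13) = 0.26 × 20.918 = 5.4387 mm/d
ETc = Kc × ET₀ = 1.20 × 5.4387 = 6.5264 mm/d
Over 14 days: 6.5264 × 14 = 91.370 mm

91 mm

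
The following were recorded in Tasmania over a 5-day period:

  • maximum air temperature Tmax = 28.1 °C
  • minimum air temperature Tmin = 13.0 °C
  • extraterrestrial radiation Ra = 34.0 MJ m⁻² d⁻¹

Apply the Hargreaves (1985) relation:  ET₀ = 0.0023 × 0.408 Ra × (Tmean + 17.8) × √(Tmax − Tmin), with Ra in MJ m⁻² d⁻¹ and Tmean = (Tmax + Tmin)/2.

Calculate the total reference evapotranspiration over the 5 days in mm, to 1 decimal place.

Tmean = (28.1 + 13.0)/2 = 20.55 °C
0.408 Ra = 0.408 × 34.0 = 13.8720 mm/d equivalent
ET₀ = 0.0023 × 13.8720 × (20.55 + 17.8) × √15.1 = 0.0023 × 13.8720 × 38.35 × 3.8859 = 4.7547 mm/d
Over 5 days: 4.7547 × 5 = 23.774 mm

23.8 mm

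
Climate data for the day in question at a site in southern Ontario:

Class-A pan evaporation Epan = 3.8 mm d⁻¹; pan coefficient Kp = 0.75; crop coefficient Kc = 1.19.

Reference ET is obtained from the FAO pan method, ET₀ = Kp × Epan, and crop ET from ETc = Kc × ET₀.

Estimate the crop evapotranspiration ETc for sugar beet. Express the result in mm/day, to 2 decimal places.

3.39 mm/day

ET₀ = 0.75 × 3.8 = 2.8500 mm/d
ETc = Kc × ET₀ = 1.19 × 2.8500 = 3.3915 mm/d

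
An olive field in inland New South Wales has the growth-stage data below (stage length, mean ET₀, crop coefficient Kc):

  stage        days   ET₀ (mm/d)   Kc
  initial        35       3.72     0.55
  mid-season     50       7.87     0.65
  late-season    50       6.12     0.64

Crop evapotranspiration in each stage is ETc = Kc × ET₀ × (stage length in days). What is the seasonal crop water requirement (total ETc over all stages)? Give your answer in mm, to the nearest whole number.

initial: 0.55 × 3.72 × 35 = 71.61 mm
mid-season: 0.65 × 7.87 × 50 = 255.78 mm
late-season: 0.64 × 6.12 × 50 = 195.84 mm
Seasonal total = 523.23 mm

523 mm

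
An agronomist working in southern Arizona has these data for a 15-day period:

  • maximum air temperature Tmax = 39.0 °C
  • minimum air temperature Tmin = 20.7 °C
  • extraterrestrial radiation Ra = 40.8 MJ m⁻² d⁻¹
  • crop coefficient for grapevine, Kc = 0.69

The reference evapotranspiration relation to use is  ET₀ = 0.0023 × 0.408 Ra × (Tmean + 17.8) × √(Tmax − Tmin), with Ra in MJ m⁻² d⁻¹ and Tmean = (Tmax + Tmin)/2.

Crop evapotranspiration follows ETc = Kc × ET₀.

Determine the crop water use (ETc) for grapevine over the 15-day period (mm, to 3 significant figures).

Tmean = (39.0 + 20.7)/2 = 29.85 °C
0.408 Ra = 0.408 × 40.8 = 16.6464 mm/d equivalent
ET₀ = 0.0023 × 16.6464 × (29.85 + 17.8) × √18.3 = 0.0023 × 16.6464 × 47.65 × 4.2778 = 7.8043 mm/d
ETc = Kc × ET₀ = 0.69 × 7.8043 = 5.3850 mm/d
Over 15 days: 5.3850 × 15 = 80.775 mm

80.8 mm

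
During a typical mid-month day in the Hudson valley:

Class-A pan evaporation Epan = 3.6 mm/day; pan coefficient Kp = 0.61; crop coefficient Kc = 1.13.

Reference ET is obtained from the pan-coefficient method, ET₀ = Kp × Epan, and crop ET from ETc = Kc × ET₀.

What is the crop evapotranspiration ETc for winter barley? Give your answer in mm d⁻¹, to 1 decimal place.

ET₀ = 0.61 × 3.6 = 2.1960 mm/d
ETc = Kc × ET₀ = 1.13 × 2.1960 = 2.4815 mm/d

2.5 mm d⁻¹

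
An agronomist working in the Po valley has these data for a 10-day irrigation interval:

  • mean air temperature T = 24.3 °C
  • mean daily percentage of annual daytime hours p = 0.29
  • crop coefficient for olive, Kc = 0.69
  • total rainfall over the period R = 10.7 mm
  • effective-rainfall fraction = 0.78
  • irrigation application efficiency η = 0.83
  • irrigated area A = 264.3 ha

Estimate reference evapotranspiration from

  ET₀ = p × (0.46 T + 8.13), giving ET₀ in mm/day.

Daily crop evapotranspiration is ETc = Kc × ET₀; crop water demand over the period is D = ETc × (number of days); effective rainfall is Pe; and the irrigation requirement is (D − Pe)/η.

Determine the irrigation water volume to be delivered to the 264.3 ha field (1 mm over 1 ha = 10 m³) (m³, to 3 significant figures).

96500 m³

ET₀ = 0.29 × (0.46 × 24.3 + 8.13) = 0.29 × 19.308 = 5.5993 mm/d
ETc = Kc × ET₀ = 0.69 × 5.5993 = 3.8635 mm/d
Crop demand D = ETc × 10 d = 3.8635 × 10 = 38.635 mm
Pe = 0.78 × 10.7 = 8.346 mm
D − Pe = 38.635 − 8.346 = 30.289 mm
Gross irrigation = 30.289 / 0.83 = 36.493 mm
Volume = 36.493 mm × 264.3 ha × 10 = 96451.0 m³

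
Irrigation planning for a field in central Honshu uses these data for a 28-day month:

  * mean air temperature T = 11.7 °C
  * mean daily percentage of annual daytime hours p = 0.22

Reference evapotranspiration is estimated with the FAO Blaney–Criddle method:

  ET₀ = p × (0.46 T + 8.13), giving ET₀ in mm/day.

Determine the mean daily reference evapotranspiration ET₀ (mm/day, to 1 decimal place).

ET₀ = 0.22 × (0.46 × 11.7 + 8.13) = 0.22 × 13.512 = 2.9726 mm/d

3.0 mm/day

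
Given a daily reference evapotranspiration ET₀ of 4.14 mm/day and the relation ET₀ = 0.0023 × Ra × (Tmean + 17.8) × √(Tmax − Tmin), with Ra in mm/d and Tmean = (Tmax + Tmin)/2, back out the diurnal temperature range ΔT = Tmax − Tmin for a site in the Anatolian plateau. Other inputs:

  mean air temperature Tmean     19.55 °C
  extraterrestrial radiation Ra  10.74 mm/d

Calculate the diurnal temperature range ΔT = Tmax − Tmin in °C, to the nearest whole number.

20 °C

√ΔT = ET₀ / [0.0023 × Ra × (Tmean+17.8)] = 4.14 / (0.0023 × 10.74 × 37.35) = 4.4872
ΔT = 4.4872² = 20.135 °C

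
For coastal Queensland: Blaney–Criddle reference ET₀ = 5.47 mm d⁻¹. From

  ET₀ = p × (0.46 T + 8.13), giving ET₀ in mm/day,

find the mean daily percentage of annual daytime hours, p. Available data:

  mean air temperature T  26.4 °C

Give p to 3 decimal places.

p = ET₀ / (0.46 T + 8.13) = 5.47 / (0.46 × 26.4 + 8.13) = 5.47 / 20.274 = 0.2698

0.270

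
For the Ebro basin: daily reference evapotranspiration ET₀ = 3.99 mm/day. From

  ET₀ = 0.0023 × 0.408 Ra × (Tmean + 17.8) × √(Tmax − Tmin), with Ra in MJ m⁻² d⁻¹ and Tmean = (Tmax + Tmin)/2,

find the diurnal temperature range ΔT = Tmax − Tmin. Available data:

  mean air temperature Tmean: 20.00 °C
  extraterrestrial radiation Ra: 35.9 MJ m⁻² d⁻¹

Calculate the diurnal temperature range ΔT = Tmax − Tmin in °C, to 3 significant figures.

√ΔT = ET₀ / [0.0023 × 0.408 × Ra × (Tmean+17.8)] = 3.99 / (0.0023 × 14.6472 × 37.80) = 3.1333
ΔT = 3.1333² = 9.818 °C

9.82 °C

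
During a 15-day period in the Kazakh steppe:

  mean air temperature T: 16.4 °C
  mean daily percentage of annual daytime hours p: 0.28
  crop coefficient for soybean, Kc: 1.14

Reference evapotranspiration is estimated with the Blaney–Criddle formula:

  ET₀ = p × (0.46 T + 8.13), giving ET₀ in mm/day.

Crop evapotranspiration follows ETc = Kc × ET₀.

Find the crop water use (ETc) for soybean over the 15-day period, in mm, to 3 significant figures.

75.0 mm

ET₀ = 0.28 × (0.46 × 16.4 + 8.13) = 0.28 × 15.674 = 4.3887 mm/d
ETc = Kc × ET₀ = 1.14 × 4.3887 = 5.0031 mm/d
Over 15 days: 5.0031 × 15 = 75.047 mm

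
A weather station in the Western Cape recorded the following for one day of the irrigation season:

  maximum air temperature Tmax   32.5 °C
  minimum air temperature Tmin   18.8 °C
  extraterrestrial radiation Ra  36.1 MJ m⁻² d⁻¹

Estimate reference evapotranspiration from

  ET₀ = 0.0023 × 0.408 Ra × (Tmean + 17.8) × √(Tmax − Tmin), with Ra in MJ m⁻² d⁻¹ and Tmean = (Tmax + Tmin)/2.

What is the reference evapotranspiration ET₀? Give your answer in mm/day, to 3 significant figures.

Tmean = (32.5 + 18.8)/2 = 25.65 °C
0.408 Ra = 0.408 × 36.1 = 14.7288 mm/d equivalent
ET₀ = 0.0023 × 14.7288 × (25.65 + 17.8) × √13.7 = 0.0023 × 14.7288 × 43.45 × 3.7014 = 5.4482 mm/d

5.45 mm/day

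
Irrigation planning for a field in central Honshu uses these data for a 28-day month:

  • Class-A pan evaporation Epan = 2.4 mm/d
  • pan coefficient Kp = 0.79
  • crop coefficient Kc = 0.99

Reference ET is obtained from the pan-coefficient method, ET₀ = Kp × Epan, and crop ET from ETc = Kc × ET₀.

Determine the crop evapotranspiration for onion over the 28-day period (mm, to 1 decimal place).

52.6 mm

ET₀ = 0.79 × 2.4 = 1.8960 mm/d
ETc = Kc × ET₀ = 0.99 × 1.8960 = 1.8770 mm/d
Over 28 days: 1.8770 × 28 = 52.556 mm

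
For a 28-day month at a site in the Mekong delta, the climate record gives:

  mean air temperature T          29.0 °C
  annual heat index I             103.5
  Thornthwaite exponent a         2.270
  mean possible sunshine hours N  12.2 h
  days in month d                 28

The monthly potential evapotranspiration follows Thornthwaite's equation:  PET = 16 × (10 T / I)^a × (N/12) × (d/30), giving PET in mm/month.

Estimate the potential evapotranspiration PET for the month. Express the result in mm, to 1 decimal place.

10T/I = 10 × 29.0 / 103.5 = 2.8019
(10T/I)^a = 2.8019^2.270 = 10.3685
Uncorrected PET = 16 × 10.3685 = 165.896 mm
Correction = (N/12)(d/30) = (12.2/12)(28/30) = 0.9489
PET = 165.896 × 0.9489 = 157.419 mm/month

157.4 mm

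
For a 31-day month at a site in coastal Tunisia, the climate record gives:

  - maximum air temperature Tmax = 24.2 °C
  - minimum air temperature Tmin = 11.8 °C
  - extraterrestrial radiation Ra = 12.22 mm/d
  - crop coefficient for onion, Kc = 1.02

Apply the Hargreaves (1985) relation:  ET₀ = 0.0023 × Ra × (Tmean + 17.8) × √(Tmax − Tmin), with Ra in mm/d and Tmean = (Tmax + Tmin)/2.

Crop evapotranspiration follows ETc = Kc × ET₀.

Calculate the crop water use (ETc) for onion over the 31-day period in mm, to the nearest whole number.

112 mm

Tmean = (24.2 + 11.8)/2 = 18.00 °C
ET₀ = 0.0023 × 12.22 × (18.00 + 17.8) × √12.4 = 0.0023 × 12.22 × 35.80 × 3.5214 = 3.5432 mm/d
ETc = Kc × ET₀ = 1.02 × 3.5432 = 3.6141 mm/d
Over 31 days: 3.6141 × 31 = 112.037 mm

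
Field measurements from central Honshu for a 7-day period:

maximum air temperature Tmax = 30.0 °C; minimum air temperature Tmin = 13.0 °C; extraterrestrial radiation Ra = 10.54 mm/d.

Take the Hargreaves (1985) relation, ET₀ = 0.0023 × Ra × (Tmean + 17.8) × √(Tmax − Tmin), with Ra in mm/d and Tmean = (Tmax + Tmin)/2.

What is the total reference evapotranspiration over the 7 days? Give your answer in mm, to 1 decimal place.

27.5 mm

Tmean = (30.0 + 13.0)/2 = 21.50 °C
ET₀ = 0.0023 × 10.54 × (21.50 + 17.8) × √17.0 = 0.0023 × 10.54 × 39.30 × 4.1231 = 3.9281 mm/d
Over 7 days: 3.9281 × 7 = 27.497 mm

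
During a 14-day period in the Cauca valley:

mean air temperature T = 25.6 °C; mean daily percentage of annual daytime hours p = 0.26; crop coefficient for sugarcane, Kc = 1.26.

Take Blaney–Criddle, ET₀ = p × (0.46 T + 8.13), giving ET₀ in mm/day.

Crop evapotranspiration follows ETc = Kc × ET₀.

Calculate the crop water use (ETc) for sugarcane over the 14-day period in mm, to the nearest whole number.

ET₀ = 0.26 × (0.46 × 25.6 + 8.13) = 0.26 × 19.906 = 5.1756 mm/d
ETc = Kc × ET₀ = 1.26 × 5.1756 = 6.5213 mm/d
Over 14 days: 6.5213 × 14 = 91.298 mm

91 mm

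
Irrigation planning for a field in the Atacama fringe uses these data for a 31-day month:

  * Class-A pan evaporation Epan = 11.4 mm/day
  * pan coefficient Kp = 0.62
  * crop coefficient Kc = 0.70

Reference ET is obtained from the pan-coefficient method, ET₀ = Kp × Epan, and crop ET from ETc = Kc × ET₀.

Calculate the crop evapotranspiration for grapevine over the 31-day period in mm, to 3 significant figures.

ET₀ = 0.62 × 11.4 = 7.0680 mm/d
ETc = Kc × ET₀ = 0.70 × 7.0680 = 4.9476 mm/d
Over 31 days: 4.9476 × 31 = 153.376 mm

153 mm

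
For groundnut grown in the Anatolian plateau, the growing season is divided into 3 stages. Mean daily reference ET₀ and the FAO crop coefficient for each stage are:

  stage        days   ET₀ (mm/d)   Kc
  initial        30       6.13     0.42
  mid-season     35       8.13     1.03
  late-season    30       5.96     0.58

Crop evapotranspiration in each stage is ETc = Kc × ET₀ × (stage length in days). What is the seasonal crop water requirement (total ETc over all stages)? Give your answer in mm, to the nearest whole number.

initial: 0.42 × 6.13 × 30 = 77.24 mm
mid-season: 1.03 × 8.13 × 35 = 293.09 mm
late-season: 0.58 × 5.96 × 30 = 103.70 mm
Seasonal total = 474.03 mm

474 mm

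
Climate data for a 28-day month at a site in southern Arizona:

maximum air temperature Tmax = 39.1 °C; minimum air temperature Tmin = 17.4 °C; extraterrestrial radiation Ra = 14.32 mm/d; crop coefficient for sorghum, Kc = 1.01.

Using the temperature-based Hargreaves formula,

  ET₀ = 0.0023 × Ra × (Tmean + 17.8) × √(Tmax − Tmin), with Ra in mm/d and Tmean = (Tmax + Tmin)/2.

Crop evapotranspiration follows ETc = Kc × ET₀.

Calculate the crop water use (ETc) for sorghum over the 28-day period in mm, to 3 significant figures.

Tmean = (39.1 + 17.4)/2 = 28.25 °C
ET₀ = 0.0023 × 14.32 × (28.25 + 17.8) × √21.7 = 0.0023 × 14.32 × 46.05 × 4.6583 = 7.0653 mm/d
ETc = Kc × ET₀ = 1.01 × 7.0653 = 7.1360 mm/d
Over 28 days: 7.1360 × 28 = 199.808 mm

200 mm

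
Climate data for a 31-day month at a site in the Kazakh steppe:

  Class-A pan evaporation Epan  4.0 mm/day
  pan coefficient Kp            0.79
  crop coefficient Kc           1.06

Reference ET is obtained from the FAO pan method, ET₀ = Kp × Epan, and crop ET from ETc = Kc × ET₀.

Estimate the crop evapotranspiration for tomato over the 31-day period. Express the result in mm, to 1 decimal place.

ET₀ = 0.79 × 4.0 = 3.1600 mm/d
ETc = Kc × ET₀ = 1.06 × 3.1600 = 3.3496 mm/d
Over 31 days: 3.3496 × 31 = 103.838 mm

103.8 mm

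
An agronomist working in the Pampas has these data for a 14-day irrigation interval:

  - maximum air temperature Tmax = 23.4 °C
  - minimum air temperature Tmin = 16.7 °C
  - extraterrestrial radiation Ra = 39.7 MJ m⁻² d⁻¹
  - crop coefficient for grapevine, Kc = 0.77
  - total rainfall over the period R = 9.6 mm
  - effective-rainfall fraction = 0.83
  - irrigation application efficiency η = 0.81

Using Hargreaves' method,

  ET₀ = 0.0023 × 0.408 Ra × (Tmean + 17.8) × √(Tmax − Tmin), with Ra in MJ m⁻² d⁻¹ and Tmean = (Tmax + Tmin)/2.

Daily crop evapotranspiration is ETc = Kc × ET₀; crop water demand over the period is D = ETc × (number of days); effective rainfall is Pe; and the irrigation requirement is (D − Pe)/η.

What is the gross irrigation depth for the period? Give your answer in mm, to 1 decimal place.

38.7 mm

Tmean = (23.4 + 16.7)/2 = 20.05 °C
0.408 Ra = 0.408 × 39.7 = 16.1976 mm/d equivalent
ET₀ = 0.0023 × 16.1976 × (20.05 + 17.8) × √6.7 = 0.0023 × 16.1976 × 37.85 × 2.5884 = 3.6499 mm/d
ETc = Kc × ET₀ = 0.77 × 3.6499 = 2.8104 mm/d
Crop demand D = ETc × 14 d = 2.8104 × 14 = 39.346 mm
Pe = 0.83 × 9.6 = 7.968 mm
D − Pe = 39.346 − 7.968 = 31.378 mm
Gross irrigation = 31.378 / 0.81 = 38.738 mm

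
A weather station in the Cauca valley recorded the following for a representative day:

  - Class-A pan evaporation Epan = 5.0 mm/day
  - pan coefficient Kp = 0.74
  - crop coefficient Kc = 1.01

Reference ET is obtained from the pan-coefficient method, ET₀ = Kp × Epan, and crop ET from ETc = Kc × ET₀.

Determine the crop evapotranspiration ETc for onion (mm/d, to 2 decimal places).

ET₀ = 0.74 × 5.0 = 3.7000 mm/d
ETc = Kc × ET₀ = 1.01 × 3.7000 = 3.7370 mm/d

3.74 mm/d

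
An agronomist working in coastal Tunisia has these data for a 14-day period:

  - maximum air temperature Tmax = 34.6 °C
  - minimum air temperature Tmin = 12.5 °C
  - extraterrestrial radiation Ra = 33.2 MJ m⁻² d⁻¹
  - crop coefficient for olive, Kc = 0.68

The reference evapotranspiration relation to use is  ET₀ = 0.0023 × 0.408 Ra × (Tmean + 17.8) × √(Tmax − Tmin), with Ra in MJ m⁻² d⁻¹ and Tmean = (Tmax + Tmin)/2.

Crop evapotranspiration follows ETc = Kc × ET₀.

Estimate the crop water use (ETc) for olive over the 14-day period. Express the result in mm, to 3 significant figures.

57.7 mm

Tmean = (34.6 + 12.5)/2 = 23.55 °C
0.408 Ra = 0.408 × 33.2 = 13.5456 mm/d equivalent
ET₀ = 0.0023 × 13.5456 × (23.55 + 17.8) × √22.1 = 0.0023 × 13.5456 × 41.35 × 4.7011 = 6.0562 mm/d
ETc = Kc × ET₀ = 0.68 × 6.0562 = 4.1182 mm/d
Over 14 days: 4.1182 × 14 = 57.655 mm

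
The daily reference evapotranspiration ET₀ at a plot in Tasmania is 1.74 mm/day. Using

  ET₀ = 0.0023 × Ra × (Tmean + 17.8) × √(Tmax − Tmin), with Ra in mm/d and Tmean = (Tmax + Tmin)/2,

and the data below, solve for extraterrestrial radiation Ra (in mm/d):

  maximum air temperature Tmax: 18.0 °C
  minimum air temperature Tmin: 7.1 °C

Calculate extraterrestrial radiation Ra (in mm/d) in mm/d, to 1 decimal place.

Tmean = 12.55 °C; √ΔT = 3.3015
Ra = ET₀ / [0.0023 × (Tmean+17.8) × √ΔT] = 1.74 / (0.0023 × 30.35 × 3.3015) = 7.550 mm/d

7.6 mm/d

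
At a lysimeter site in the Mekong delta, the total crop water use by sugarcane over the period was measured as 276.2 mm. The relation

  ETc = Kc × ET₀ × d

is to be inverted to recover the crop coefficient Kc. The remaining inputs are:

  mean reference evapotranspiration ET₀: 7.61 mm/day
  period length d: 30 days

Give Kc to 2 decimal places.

ETc = Kc × ET₀ × d  ⇒  Kc = ETc / (ET₀ × d)
Kc = 276.2 / (7.61 × 30) = 276.2 / 228.30 = 1.2098

1.21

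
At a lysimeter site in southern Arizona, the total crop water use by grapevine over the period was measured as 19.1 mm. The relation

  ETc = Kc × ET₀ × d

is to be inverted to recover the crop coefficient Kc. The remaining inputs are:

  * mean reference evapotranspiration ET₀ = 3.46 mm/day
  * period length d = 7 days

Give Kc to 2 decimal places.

ETc = Kc × ET₀ × d  ⇒  Kc = ETc / (ET₀ × d)
Kc = 19.1 / (3.46 × 7) = 19.1 / 24.22 = 0.7886

0.79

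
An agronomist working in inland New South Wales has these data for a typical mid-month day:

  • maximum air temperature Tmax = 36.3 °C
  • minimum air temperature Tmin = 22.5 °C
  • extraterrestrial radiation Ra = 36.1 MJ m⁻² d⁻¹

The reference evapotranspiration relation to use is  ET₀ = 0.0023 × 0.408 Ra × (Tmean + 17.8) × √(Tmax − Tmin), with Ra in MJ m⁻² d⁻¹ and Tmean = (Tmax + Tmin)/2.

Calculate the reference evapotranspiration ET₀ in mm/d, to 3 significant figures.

5.94 mm/d

Tmean = (36.3 + 22.5)/2 = 29.40 °C
0.408 Ra = 0.408 × 36.1 = 14.7288 mm/d equivalent
ET₀ = 0.0023 × 14.7288 × (29.40 + 17.8) × √13.8 = 0.0023 × 14.7288 × 47.20 × 3.7148 = 5.9398 mm/d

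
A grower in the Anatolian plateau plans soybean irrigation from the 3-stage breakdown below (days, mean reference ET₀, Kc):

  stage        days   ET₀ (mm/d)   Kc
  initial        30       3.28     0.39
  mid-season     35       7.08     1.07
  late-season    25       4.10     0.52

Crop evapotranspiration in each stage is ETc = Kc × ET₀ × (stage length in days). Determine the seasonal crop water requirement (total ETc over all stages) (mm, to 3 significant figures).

initial: 0.39 × 3.28 × 30 = 38.38 mm
mid-season: 1.07 × 7.08 × 35 = 265.15 mm
late-season: 0.52 × 4.10 × 25 = 53.30 mm
Seasonal total = 356.83 mm

357 mm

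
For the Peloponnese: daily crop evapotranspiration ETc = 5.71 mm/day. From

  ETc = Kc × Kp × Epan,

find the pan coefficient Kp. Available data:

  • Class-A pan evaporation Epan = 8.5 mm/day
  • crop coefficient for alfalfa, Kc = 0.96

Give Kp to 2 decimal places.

0.70

ETc = Kc × Kp × Epan  ⇒  Kp = ETc / (Kc × Epan)
Kp = 5.71 / (0.96 × 8.5) = 5.71 / 8.160 = 0.6998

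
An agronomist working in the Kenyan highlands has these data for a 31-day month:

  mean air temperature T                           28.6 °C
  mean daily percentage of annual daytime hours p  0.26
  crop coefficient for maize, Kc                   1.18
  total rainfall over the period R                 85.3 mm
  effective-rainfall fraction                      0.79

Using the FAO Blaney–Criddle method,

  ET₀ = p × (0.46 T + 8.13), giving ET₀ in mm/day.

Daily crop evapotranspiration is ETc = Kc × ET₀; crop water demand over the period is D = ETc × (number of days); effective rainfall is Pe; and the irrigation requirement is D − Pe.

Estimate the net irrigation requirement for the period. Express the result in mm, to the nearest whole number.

ET₀ = 0.26 × (0.46 × 28.6 + 8.13) = 0.26 × 21.286 = 5.5344 mm/d
ETc = Kc × ET₀ = 1.18 × 5.5344 = 6.5306 mm/d
Crop demand D = ETc × 31 d = 6.5306 × 31 = 202.449 mm
Pe = 0.79 × 85.3 = 67.387 mm
D − Pe = 202.449 − 67.387 = 135.062 mm

135 mm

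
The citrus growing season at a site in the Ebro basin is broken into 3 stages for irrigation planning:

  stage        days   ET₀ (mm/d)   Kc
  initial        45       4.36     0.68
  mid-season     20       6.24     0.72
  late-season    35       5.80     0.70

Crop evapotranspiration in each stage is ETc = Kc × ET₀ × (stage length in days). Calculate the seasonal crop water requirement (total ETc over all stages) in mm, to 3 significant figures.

365 mm

initial: 0.68 × 4.36 × 45 = 133.42 mm
mid-season: 0.72 × 6.24 × 20 = 89.86 mm
late-season: 0.70 × 5.80 × 35 = 142.10 mm
Seasonal total = 365.38 mm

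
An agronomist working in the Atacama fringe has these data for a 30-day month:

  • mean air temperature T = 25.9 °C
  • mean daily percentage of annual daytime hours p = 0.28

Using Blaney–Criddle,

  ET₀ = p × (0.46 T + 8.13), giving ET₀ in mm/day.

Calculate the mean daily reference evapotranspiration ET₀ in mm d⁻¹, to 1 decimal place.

ET₀ = 0.28 × (0.46 × 25.9 + 8.13) = 0.28 × 20.044 = 5.6123 mm/d

5.6 mm d⁻¹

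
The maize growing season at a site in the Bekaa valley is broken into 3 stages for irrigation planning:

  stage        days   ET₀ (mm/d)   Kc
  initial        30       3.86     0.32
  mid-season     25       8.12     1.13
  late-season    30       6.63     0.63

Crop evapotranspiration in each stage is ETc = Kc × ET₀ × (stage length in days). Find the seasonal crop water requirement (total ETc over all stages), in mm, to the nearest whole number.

initial: 0.32 × 3.86 × 30 = 37.06 mm
mid-season: 1.13 × 8.12 × 25 = 229.39 mm
late-season: 0.63 × 6.63 × 30 = 125.31 mm
Seasonal total = 391.76 mm

392 mm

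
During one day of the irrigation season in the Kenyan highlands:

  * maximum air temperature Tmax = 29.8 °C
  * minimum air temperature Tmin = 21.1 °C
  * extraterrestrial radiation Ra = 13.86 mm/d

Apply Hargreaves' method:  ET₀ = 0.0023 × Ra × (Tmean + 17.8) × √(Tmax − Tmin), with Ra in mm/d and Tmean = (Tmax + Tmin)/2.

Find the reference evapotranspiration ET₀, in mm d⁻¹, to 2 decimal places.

Tmean = (29.8 + 21.1)/2 = 25.45 °C
ET₀ = 0.0023 × 13.86 × (25.45 + 17.8) × √8.7 = 0.0023 × 13.86 × 43.25 × 2.9496 = 4.0667 mm/d

4.07 mm d⁻¹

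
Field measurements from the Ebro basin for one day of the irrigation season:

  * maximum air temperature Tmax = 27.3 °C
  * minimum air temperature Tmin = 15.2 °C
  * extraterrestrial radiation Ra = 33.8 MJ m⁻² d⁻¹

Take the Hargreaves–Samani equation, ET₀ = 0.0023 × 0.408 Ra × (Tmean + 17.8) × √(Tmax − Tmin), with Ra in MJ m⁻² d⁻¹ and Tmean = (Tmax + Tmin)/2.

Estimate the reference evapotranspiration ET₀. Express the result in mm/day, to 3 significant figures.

Tmean = (27.3 + 15.2)/2 = 21.25 °C
0.408 Ra = 0.408 × 33.8 = 13.7904 mm/d equivalent
ET₀ = 0.0023 × 13.7904 × (21.25 + 17.8) × √12.1 = 0.0023 × 13.7904 × 39.05 × 3.4785 = 4.3084 mm/d

4.31 mm/day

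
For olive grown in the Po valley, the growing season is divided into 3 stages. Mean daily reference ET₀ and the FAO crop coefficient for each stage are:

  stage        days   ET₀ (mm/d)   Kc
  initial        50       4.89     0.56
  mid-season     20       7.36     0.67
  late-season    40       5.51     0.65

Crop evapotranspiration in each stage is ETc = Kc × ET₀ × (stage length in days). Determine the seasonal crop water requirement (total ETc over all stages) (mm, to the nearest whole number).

initial: 0.56 × 4.89 × 50 = 136.92 mm
mid-season: 0.67 × 7.36 × 20 = 98.62 mm
late-season: 0.65 × 5.51 × 40 = 143.26 mm
Seasonal total = 378.80 mm

379 mm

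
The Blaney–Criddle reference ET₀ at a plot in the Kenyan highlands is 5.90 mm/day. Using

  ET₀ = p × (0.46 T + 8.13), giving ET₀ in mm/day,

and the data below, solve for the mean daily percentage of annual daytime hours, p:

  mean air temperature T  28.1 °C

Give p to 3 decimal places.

0.280

p = ET₀ / (0.46 T + 8.13) = 5.90 / (0.46 × 28.1 + 8.13) = 5.90 / 21.056 = 0.2802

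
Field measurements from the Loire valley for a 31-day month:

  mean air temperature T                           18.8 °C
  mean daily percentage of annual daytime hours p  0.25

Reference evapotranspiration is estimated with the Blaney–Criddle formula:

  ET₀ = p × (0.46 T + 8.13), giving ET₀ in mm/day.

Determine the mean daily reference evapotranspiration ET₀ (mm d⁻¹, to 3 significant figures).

4.19 mm d⁻¹

ET₀ = 0.25 × (0.46 × 18.8 + 8.13) = 0.25 × 16.778 = 4.1945 mm/d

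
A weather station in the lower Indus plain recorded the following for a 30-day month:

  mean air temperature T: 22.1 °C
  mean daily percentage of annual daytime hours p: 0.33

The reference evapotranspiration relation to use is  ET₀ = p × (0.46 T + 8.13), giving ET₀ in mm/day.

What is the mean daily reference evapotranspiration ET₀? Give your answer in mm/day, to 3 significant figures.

ET₀ = 0.33 × (0.46 × 22.1 + 8.13) = 0.33 × 18.296 = 6.0377 mm/d

6.04 mm/day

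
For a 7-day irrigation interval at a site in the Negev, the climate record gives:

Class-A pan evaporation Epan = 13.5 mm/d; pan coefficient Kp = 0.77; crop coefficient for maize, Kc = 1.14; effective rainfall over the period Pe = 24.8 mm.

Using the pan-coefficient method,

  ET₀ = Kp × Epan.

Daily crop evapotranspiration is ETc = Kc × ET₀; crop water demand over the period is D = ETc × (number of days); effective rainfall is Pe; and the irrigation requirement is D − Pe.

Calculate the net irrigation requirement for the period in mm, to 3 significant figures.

58.2 mm

ET₀ = 0.77 × 13.5 = 10.3950 mm/d
ETc = Kc × ET₀ = 1.14 × 10.3950 = 11.8503 mm/d
Crop demand D = ETc × 7 d = 11.8503 × 7 = 82.952 mm
D − Pe = 82.952 − 24.8 = 58.152 mm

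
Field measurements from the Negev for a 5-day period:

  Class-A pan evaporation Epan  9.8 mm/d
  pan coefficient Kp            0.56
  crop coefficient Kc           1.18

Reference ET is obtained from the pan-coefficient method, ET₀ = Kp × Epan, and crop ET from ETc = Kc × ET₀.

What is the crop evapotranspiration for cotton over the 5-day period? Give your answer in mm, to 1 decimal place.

ET₀ = 0.56 × 9.8 = 5.4880 mm/d
ETc = Kc × ET₀ = 1.18 × 5.4880 = 6.4758 mm/d
Over 5 days: 6.4758 × 5 = 32.379 mm

32.4 mm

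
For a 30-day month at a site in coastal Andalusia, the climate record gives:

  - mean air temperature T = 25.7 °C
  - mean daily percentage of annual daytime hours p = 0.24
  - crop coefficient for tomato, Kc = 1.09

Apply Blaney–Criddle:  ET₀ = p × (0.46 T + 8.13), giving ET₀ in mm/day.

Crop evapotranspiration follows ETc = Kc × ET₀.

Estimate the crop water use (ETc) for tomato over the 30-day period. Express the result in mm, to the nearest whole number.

157 mm

ET₀ = 0.24 × (0.46 × 25.7 + 8.13) = 0.24 × 19.952 = 4.7885 mm/d
ETc = Kc × ET₀ = 1.09 × 4.7885 = 5.2195 mm/d
Over 30 days: 5.2195 × 30 = 156.585 mm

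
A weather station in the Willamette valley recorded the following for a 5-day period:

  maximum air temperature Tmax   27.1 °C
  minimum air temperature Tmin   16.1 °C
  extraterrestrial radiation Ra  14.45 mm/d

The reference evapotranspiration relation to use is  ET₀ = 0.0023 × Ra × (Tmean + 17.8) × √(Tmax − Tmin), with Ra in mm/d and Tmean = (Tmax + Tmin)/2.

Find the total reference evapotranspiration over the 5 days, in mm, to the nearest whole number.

Tmean = (27.1 + 16.1)/2 = 21.60 °C
ET₀ = 0.0023 × 14.45 × (21.60 + 17.8) × √11.0 = 0.0023 × 14.45 × 39.40 × 3.3166 = 4.3430 mm/d
Over 5 days: 4.3430 × 5 = 21.715 mm

22 mm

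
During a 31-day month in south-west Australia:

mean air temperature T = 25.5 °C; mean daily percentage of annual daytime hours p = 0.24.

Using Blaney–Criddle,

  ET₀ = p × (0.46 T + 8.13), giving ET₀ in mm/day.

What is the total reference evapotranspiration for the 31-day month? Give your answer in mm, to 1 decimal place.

ET₀ = 0.24 × (0.46 × 25.5 + 8.13) = 0.24 × 19.860 = 4.7664 mm/d
Monthly total = 4.7664 × 31 = 147.758 mm

147.8 mm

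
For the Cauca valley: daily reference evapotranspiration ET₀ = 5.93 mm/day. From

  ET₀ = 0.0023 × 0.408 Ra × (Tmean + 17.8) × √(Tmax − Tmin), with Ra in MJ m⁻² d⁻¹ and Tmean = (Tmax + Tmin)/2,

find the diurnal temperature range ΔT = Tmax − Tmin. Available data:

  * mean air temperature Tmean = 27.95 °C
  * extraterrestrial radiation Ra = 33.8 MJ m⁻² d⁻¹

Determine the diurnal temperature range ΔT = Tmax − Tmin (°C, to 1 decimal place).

√ΔT = ET₀ / [0.0023 × 0.408 × Ra × (Tmean+17.8)] = 5.93 / (0.0023 × 13.7904 × 45.75) = 4.0866
ΔT = 4.0866² = 16.700 °C

16.7 °C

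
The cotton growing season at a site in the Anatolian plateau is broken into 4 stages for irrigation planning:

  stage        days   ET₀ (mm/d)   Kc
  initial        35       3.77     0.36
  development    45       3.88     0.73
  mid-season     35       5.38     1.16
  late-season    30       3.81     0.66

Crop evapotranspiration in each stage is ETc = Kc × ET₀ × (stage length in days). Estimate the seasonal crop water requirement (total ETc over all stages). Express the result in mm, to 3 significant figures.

469 mm

initial: 0.36 × 3.77 × 35 = 47.50 mm
development: 0.73 × 3.88 × 45 = 127.46 mm
mid-season: 1.16 × 5.38 × 35 = 218.43 mm
late-season: 0.66 × 3.81 × 30 = 75.44 mm
Seasonal total = 468.83 mm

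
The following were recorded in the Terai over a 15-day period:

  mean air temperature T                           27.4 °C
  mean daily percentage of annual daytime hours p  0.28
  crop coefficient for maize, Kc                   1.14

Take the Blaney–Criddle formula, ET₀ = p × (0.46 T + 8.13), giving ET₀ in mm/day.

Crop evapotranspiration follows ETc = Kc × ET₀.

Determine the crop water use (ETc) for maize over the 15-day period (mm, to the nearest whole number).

ET₀ = 0.28 × (0.46 × 27.4 + 8.13) = 0.28 × 20.734 = 5.8055 mm/d
ETc = Kc × ET₀ = 1.14 × 5.8055 = 6.6183 mm/d
Over 15 days: 6.6183 × 15 = 99.275 mm

99 mm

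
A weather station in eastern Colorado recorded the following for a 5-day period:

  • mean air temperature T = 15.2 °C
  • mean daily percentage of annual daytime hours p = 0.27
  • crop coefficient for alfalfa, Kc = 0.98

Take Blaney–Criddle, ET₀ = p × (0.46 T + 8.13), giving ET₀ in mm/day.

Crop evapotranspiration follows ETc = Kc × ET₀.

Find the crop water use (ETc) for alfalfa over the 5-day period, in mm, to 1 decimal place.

20.0 mm

ET₀ = 0.27 × (0.46 × 15.2 + 8.13) = 0.27 × 15.122 = 4.0829 mm/d
ETc = Kc × ET₀ = 0.98 × 4.0829 = 4.0012 mm/d
Over 5 days: 4.0012 × 5 = 20.006 mm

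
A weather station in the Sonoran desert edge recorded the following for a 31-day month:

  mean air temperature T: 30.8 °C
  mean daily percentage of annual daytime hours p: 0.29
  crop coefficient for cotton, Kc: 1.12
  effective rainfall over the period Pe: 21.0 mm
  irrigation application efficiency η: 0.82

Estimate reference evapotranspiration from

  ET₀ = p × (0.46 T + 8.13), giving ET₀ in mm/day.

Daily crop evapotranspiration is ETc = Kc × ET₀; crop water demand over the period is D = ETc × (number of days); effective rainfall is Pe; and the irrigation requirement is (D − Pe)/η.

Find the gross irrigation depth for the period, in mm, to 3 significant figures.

248 mm

ET₀ = 0.29 × (0.46 × 30.8 + 8.13) = 0.29 × 22.298 = 6.4664 mm/d
ETc = Kc × ET₀ = 1.12 × 6.4664 = 7.2424 mm/d
Crop demand D = ETc × 31 d = 7.2424 × 31 = 224.514 mm
D − Pe = 224.514 − 21.0 = 203.514 mm
Gross irrigation = 203.514 / 0.82 = 248.188 mm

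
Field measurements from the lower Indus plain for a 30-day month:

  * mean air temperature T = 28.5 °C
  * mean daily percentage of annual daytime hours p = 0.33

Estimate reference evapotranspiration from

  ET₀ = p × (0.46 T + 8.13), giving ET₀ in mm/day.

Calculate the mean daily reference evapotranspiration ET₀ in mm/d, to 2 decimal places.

7.01 mm/d

ET₀ = 0.33 × (0.46 × 28.5 + 8.13) = 0.33 × 21.240 = 7.0092 mm/d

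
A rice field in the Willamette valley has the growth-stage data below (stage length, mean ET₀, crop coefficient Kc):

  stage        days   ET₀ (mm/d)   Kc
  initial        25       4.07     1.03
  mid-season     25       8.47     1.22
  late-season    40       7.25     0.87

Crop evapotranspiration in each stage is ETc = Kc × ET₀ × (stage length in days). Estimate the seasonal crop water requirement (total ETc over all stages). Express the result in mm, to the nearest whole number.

615 mm

initial: 1.03 × 4.07 × 25 = 104.80 mm
mid-season: 1.22 × 8.47 × 25 = 258.34 mm
late-season: 0.87 × 7.25 × 40 = 252.30 mm
Seasonal total = 615.44 mm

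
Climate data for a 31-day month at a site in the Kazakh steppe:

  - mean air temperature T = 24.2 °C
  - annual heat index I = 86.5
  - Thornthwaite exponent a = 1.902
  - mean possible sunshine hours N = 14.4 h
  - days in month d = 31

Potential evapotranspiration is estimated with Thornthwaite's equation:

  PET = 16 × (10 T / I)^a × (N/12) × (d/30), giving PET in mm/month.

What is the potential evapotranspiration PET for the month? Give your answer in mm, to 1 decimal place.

140.4 mm

10T/I = 10 × 24.2 / 86.5 = 2.7977
(10T/I)^a = 2.7977^1.902 = 7.0765
Uncorrected PET = 16 × 7.0765 = 113.224 mm
Correction = (N/12)(d/30) = (14.4/12)(31/30) = 1.2400
PET = 113.224 × 1.2400 = 140.398 mm/month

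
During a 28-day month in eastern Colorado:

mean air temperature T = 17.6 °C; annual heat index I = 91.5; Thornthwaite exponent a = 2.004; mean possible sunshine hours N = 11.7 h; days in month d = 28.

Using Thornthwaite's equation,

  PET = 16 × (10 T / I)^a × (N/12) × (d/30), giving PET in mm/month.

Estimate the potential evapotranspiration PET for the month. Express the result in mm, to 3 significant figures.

54.0 mm

10T/I = 10 × 17.6 / 91.5 = 1.9235
(10T/I)^a = 1.9235^2.004 = 3.7095
Uncorrected PET = 16 × 3.7095 = 59.352 mm
Correction = (N/12)(d/30) = (11.7/12)(28/30) = 0.9100
PET = 59.352 × 0.9100 = 54.010 mm/month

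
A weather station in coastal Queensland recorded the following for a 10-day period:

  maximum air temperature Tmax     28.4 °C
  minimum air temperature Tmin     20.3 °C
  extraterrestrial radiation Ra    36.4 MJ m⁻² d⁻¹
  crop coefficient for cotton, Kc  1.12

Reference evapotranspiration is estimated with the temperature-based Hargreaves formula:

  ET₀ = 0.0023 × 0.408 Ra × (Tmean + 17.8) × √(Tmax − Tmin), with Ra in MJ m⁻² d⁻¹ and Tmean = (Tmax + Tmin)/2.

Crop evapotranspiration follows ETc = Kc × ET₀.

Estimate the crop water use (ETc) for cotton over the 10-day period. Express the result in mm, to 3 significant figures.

45.9 mm

Tmean = (28.4 + 20.3)/2 = 24.35 °C
0.408 Ra = 0.408 × 36.4 = 14.8512 mm/d equivalent
ET₀ = 0.0023 × 14.8512 × (24.35 + 17.8) × √8.1 = 0.0023 × 14.8512 × 42.15 × 2.8460 = 4.0975 mm/d
ETc = Kc × ET₀ = 1.12 × 4.0975 = 4.5892 mm/d
Over 10 days: 4.5892 × 10 = 45.892 mm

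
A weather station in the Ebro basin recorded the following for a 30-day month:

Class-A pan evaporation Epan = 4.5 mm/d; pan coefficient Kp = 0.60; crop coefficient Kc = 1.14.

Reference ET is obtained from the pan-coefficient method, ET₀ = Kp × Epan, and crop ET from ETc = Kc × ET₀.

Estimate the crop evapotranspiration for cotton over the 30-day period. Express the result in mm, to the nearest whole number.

ET₀ = 0.60 × 4.5 = 2.7000 mm/d
ETc = Kc × ET₀ = 1.14 × 2.7000 = 3.0780 mm/d
Over 30 days: 3.0780 × 30 = 92.340 mm

92 mm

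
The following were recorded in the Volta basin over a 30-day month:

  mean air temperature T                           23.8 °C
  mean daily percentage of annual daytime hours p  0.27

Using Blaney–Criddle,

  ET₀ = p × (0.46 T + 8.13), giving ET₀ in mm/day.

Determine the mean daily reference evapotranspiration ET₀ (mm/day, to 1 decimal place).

5.2 mm/day

ET₀ = 0.27 × (0.46 × 23.8 + 8.13) = 0.27 × 19.078 = 5.1511 mm/d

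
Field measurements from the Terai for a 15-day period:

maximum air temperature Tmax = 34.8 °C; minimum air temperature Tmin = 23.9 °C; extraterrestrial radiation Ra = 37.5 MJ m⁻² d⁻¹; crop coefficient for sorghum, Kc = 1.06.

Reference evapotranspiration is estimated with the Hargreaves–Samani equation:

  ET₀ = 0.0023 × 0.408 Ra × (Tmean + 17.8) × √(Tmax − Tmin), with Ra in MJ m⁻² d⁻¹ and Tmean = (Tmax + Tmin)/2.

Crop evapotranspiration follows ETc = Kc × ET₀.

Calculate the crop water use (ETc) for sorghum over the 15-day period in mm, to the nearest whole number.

Tmean = (34.8 + 23.9)/2 = 29.35 °C
0.408 Ra = 0.408 × 37.5 = 15.3000 mm/d equivalent
ET₀ = 0.0023 × 15.3000 × (29.35 + 17.8) × √10.9 = 0.0023 × 15.3000 × 47.15 × 3.3015 = 5.4779 mm/d
ETc = Kc × ET₀ = 1.06 × 5.4779 = 5.8066 mm/d
Over 15 days: 5.8066 × 15 = 87.099 mm

87 mm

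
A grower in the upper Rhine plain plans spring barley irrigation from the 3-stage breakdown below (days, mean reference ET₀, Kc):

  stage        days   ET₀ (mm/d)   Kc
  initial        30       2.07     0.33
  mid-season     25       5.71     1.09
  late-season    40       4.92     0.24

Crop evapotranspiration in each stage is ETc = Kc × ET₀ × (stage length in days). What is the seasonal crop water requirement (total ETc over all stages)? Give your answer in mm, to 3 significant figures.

initial: 0.33 × 2.07 × 30 = 20.49 mm
mid-season: 1.09 × 5.71 × 25 = 155.60 mm
late-season: 0.24 × 4.92 × 40 = 47.23 mm
Seasonal total = 223.32 mm

223 mm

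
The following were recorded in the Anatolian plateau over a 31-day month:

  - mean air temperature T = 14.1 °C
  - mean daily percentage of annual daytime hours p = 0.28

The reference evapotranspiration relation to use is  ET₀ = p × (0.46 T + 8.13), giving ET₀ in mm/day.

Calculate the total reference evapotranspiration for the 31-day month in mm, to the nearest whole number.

ET₀ = 0.28 × (0.46 × 14.1 + 8.13) = 0.28 × 14.616 = 4.0925 mm/d
Monthly total = 4.0925 × 31 = 126.868 mm

127 mm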